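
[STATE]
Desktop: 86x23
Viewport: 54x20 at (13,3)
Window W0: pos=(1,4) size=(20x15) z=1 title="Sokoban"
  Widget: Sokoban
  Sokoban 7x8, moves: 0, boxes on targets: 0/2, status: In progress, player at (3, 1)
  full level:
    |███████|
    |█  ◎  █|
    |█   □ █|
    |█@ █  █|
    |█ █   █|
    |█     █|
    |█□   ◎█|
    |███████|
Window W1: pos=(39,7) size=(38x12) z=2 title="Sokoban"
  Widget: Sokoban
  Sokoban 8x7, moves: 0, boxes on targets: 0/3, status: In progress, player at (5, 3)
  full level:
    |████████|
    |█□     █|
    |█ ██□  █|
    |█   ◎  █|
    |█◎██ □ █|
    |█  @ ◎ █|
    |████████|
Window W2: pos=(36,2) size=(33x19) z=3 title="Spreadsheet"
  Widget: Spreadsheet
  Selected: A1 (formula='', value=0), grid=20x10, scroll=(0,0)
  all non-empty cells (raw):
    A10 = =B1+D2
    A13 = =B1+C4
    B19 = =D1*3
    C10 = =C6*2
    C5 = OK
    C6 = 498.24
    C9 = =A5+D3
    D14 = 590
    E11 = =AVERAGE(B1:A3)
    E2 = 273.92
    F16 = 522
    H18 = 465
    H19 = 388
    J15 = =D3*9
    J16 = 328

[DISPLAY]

                       ┃ Spreadsheet                  
━━━━━━━┓               ┠──────────────────────────────
       ┃               ┃A1:                           
───────┨               ┃       A       B       C      
       ┃               ┃------------------------------
       ┃               ┃  1      [0]       0       0  
       ┃               ┃  2        0       0       0  
       ┃               ┃  3        0       0       0  
       ┃               ┃  4        0       0       0  
       ┃               ┃  5        0       0OK        
       ┃               ┃  6        0       0  498.24  
       ┃               ┃  7        0       0       0  
/2     ┃               ┃  8        0       0       0  
       ┃               ┃  9        0       0       0  
       ┃               ┃ 10        0       0  996.48  
━━━━━━━┛               ┃ 11        0       0       0  
                       ┃ 12        0       0       0  
                       ┗━━━━━━━━━━━━━━━━━━━━━━━━━━━━━━
                                                      
                                                      


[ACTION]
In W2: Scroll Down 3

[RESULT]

                       ┃ Spreadsheet                  
━━━━━━━┓               ┠──────────────────────────────
       ┃               ┃A1:                           
───────┨               ┃       A       B       C      
       ┃               ┃------------------------------
       ┃               ┃  4        0       0       0  
       ┃               ┃  5        0       0OK        
       ┃               ┃  6        0       0  498.24  
       ┃               ┃  7        0       0       0  
       ┃               ┃  8        0       0       0  
       ┃               ┃  9        0       0       0  
       ┃               ┃ 10        0       0  996.48  
/2     ┃               ┃ 11        0       0       0  
       ┃               ┃ 12        0       0       0  
       ┃               ┃ 13        0       0       0  
━━━━━━━┛               ┃ 14        0       0       0  
                       ┃ 15        0       0       0  
                       ┗━━━━━━━━━━━━━━━━━━━━━━━━━━━━━━
                                                      
                                                      


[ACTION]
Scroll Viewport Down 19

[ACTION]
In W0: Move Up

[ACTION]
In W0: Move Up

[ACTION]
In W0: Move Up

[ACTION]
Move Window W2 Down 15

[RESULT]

                                                      
━━━━━━━┓               ┏━━━━━━━━━━━━━━━━━━━━━━━━━━━━━━
       ┃               ┃ Spreadsheet                  
───────┨               ┠──────────────────────────────
       ┃               ┃A1:                           
       ┃               ┃       A       B       C      
       ┃               ┃------------------------------
       ┃               ┃  4        0       0       0  
       ┃               ┃  5        0       0OK        
       ┃               ┃  6        0       0  498.24  
       ┃               ┃  7        0       0       0  
       ┃               ┃  8        0       0       0  
/2     ┃               ┃  9        0       0       0  
       ┃               ┃ 10        0       0  996.48  
       ┃               ┃ 11        0       0       0  
━━━━━━━┛               ┃ 12        0       0       0  
                       ┃ 13        0       0       0  
                       ┃ 14        0       0       0  
                       ┃ 15        0       0       0  
                       ┗━━━━━━━━━━━━━━━━━━━━━━━━━━━━━━


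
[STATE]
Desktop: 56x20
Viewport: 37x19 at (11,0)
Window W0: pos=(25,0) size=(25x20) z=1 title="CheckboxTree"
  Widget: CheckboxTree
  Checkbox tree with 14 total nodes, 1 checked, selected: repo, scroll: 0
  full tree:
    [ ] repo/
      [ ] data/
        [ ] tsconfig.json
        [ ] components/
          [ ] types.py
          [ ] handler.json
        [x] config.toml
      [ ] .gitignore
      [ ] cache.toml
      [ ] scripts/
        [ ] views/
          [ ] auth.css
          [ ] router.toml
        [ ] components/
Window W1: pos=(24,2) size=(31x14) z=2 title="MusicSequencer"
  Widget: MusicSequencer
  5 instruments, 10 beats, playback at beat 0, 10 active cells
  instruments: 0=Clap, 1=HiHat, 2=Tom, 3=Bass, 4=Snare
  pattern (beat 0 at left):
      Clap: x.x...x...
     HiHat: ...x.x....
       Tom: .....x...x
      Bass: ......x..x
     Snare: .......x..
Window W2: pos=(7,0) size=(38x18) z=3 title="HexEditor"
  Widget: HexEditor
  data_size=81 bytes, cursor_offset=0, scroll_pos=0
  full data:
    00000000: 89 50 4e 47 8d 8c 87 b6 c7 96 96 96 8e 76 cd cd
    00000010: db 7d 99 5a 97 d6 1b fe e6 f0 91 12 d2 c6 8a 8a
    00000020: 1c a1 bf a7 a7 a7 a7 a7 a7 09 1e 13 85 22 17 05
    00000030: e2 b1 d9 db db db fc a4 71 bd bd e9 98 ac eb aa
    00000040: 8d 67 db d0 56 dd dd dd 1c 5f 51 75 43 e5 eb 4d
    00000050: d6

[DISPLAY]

━━━━━━━━━━━━━━━━━━━━━━━━━━━━━━━━━┓━━━
xEditor                          ┃   
─────────────────────────────────┨━━━
00000  89 50 4e 47 8d 8c 87 b6  c┃   
00010  db 7d 99 5a 97 d6 1b fe  e┃───
00020  1c a1 bf a7 a7 a7 a7 a7  a┃   
00030  e2 b1 d9 db db db fc a4  7┃   
00040  8d 67 db d0 56 dd dd dd  1┃   
00050  d6                        ┃   
                                 ┃   
                                 ┃   
                                 ┃   
                                 ┃   
                                 ┃   
                                 ┃   
                                 ┃━━━
                                 ┃/  
━━━━━━━━━━━━━━━━━━━━━━━━━━━━━━━━━┛   
              ┃                      


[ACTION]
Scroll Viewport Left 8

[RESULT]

    ┏━━━━━━━━━━━━━━━━━━━━━━━━━━━━━━━━
    ┃ HexEditor                      
    ┠────────────────────────────────
    ┃00000000  89 50 4e 47 8d 8c 87 b
    ┃00000010  db 7d 99 5a 97 d6 1b f
    ┃00000020  1c a1 bf a7 a7 a7 a7 a
    ┃00000030  e2 b1 d9 db db db fc a
    ┃00000040  8d 67 db d0 56 dd dd d
    ┃00000050  d6                    
    ┃                                
    ┃                                
    ┃                                
    ┃                                
    ┃                                
    ┃                                
    ┃                                
    ┃                                
    ┗━━━━━━━━━━━━━━━━━━━━━━━━━━━━━━━━
                      ┃              


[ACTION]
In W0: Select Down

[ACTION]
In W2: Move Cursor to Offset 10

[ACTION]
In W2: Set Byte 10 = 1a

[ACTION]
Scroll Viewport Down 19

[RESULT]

    ┃ HexEditor                      
    ┠────────────────────────────────
    ┃00000000  89 50 4e 47 8d 8c 87 b
    ┃00000010  db 7d 99 5a 97 d6 1b f
    ┃00000020  1c a1 bf a7 a7 a7 a7 a
    ┃00000030  e2 b1 d9 db db db fc a
    ┃00000040  8d 67 db d0 56 dd dd d
    ┃00000050  d6                    
    ┃                                
    ┃                                
    ┃                                
    ┃                                
    ┃                                
    ┃                                
    ┃                                
    ┃                                
    ┗━━━━━━━━━━━━━━━━━━━━━━━━━━━━━━━━
                      ┃              
                      ┗━━━━━━━━━━━━━━


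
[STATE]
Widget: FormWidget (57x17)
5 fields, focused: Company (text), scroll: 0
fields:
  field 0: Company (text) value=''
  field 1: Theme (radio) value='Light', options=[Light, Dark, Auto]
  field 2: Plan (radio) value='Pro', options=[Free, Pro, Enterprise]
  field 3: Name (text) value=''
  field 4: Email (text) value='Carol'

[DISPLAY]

> Company:    [                                         ]
  Theme:      (●) Light  ( ) Dark  ( ) Auto              
  Plan:       ( ) Free  (●) Pro  ( ) Enterprise          
  Name:       [                                         ]
  Email:      [Carol                                    ]
                                                         
                                                         
                                                         
                                                         
                                                         
                                                         
                                                         
                                                         
                                                         
                                                         
                                                         
                                                         


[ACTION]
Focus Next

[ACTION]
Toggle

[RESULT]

  Company:    [                                         ]
> Theme:      (●) Light  ( ) Dark  ( ) Auto              
  Plan:       ( ) Free  (●) Pro  ( ) Enterprise          
  Name:       [                                         ]
  Email:      [Carol                                    ]
                                                         
                                                         
                                                         
                                                         
                                                         
                                                         
                                                         
                                                         
                                                         
                                                         
                                                         
                                                         


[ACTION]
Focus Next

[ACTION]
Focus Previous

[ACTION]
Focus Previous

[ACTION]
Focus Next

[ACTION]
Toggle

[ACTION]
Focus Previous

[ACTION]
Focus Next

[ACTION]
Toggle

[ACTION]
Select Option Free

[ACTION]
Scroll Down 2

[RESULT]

  Plan:       ( ) Free  (●) Pro  ( ) Enterprise          
  Name:       [                                         ]
  Email:      [Carol                                    ]
                                                         
                                                         
                                                         
                                                         
                                                         
                                                         
                                                         
                                                         
                                                         
                                                         
                                                         
                                                         
                                                         
                                                         


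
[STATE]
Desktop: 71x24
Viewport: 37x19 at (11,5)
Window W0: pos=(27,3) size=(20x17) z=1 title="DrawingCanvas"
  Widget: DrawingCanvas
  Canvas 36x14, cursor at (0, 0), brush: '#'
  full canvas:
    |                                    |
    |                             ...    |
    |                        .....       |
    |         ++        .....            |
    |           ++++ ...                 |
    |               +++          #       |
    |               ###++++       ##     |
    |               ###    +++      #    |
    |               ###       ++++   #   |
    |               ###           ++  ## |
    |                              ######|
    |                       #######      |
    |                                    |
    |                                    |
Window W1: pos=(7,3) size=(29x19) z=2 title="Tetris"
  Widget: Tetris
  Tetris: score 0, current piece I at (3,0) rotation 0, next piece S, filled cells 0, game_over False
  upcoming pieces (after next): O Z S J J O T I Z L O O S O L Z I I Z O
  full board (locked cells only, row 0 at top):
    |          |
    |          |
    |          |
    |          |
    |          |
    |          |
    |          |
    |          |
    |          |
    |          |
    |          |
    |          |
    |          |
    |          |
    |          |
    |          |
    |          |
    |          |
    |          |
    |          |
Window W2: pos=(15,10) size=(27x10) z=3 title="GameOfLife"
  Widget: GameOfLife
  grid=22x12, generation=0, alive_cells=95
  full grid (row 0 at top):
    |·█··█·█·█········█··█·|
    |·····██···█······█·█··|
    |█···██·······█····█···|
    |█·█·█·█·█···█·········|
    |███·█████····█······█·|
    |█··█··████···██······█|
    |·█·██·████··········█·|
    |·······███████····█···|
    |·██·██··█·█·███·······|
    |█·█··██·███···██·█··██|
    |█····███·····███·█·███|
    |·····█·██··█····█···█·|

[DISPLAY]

────────────────────────┨──────────┨ 
       │Next:           ┃          ┃ 
       │ ░░             ┃          ┃ 
       │░░              ┃          ┃ 
       │                ┃ ++       ┃ 
    ┏━━━━━━━━━━━━━━━━━━━━━━━━━┓+ ..┃ 
    ┃ GameOfLife              ┃ +++┃ 
    ┠─────────────────────────┨ ###┃ 
    ┃Gen: 0                   ┃ ###┃ 
    ┃█·█·█·█·█···█·········   ┃ ###┃ 
    ┃███·█████····█······█·   ┃ ###┃ 
    ┃█··█··████···██······█   ┃    ┃ 
    ┃·█·██·████··········█·   ┃    ┃ 
    ┃·······███████····█···   ┃    ┃ 
    ┗━━━━━━━━━━━━━━━━━━━━━━━━━┛━━━━┛ 
       │                ┃            
━━━━━━━━━━━━━━━━━━━━━━━━┛            
                                     
                                     


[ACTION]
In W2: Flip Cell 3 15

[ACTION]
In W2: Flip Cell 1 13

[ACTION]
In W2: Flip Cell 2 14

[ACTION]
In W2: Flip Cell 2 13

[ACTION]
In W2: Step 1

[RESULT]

────────────────────────┨──────────┨ 
       │Next:           ┃          ┃ 
       │ ░░             ┃          ┃ 
       │░░              ┃          ┃ 
       │                ┃ ++       ┃ 
    ┏━━━━━━━━━━━━━━━━━━━━━━━━━┓+ ..┃ 
    ┃ GameOfLife              ┃ +++┃ 
    ┠─────────────────────────┨ ###┃ 
    ┃Gen: 1                   ┃ ###┃ 
    ┃█·█·····█····██·······   ┃ ###┃ 
    ┃█·█·█·······██········   ┃ ###┃ 
    ┃█············██·····██   ┃    ┃ 
    ┃··████·····█··█·······   ┃    ┃ 
    ┃·█············█·······   ┃    ┃ 
    ┗━━━━━━━━━━━━━━━━━━━━━━━━━┛━━━━┛ 
       │                ┃            
━━━━━━━━━━━━━━━━━━━━━━━━┛            
                                     
                                     


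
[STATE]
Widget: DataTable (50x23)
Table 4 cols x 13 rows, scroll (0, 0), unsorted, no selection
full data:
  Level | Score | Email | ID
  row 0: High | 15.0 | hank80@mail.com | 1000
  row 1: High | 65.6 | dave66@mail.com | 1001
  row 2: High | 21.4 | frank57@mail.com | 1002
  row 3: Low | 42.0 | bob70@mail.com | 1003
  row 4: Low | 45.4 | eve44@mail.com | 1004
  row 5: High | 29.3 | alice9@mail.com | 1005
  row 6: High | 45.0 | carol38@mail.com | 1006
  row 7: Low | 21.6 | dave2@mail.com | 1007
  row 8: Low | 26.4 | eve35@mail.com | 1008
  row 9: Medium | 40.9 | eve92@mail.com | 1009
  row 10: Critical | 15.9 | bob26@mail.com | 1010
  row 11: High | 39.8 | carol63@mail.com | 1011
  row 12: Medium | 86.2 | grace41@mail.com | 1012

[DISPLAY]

Level   │Score│Email           │ID                
────────┼─────┼────────────────┼────              
High    │15.0 │hank80@mail.com │1000              
High    │65.6 │dave66@mail.com │1001              
High    │21.4 │frank57@mail.com│1002              
Low     │42.0 │bob70@mail.com  │1003              
Low     │45.4 │eve44@mail.com  │1004              
High    │29.3 │alice9@mail.com │1005              
High    │45.0 │carol38@mail.com│1006              
Low     │21.6 │dave2@mail.com  │1007              
Low     │26.4 │eve35@mail.com  │1008              
Medium  │40.9 │eve92@mail.com  │1009              
Critical│15.9 │bob26@mail.com  │1010              
High    │39.8 │carol63@mail.com│1011              
Medium  │86.2 │grace41@mail.com│1012              
                                                  
                                                  
                                                  
                                                  
                                                  
                                                  
                                                  
                                                  


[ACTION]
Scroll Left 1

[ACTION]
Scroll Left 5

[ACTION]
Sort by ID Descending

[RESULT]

Level   │Score│Email           │ID ▼              
────────┼─────┼────────────────┼────              
Medium  │86.2 │grace41@mail.com│1012              
High    │39.8 │carol63@mail.com│1011              
Critical│15.9 │bob26@mail.com  │1010              
Medium  │40.9 │eve92@mail.com  │1009              
Low     │26.4 │eve35@mail.com  │1008              
Low     │21.6 │dave2@mail.com  │1007              
High    │45.0 │carol38@mail.com│1006              
High    │29.3 │alice9@mail.com │1005              
Low     │45.4 │eve44@mail.com  │1004              
Low     │42.0 │bob70@mail.com  │1003              
High    │21.4 │frank57@mail.com│1002              
High    │65.6 │dave66@mail.com │1001              
High    │15.0 │hank80@mail.com │1000              
                                                  
                                                  
                                                  
                                                  
                                                  
                                                  
                                                  
                                                  


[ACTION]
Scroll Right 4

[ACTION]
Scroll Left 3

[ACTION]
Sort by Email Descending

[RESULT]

Level   │Score│Email          ▼│ID                
────────┼─────┼────────────────┼────              
High    │15.0 │hank80@mail.com │1000              
Medium  │86.2 │grace41@mail.com│1012              
High    │21.4 │frank57@mail.com│1002              
Medium  │40.9 │eve92@mail.com  │1009              
Low     │45.4 │eve44@mail.com  │1004              
Low     │26.4 │eve35@mail.com  │1008              
High    │65.6 │dave66@mail.com │1001              
Low     │21.6 │dave2@mail.com  │1007              
High    │39.8 │carol63@mail.com│1011              
High    │45.0 │carol38@mail.com│1006              
Low     │42.0 │bob70@mail.com  │1003              
Critical│15.9 │bob26@mail.com  │1010              
High    │29.3 │alice9@mail.com │1005              
                                                  
                                                  
                                                  
                                                  
                                                  
                                                  
                                                  
                                                  


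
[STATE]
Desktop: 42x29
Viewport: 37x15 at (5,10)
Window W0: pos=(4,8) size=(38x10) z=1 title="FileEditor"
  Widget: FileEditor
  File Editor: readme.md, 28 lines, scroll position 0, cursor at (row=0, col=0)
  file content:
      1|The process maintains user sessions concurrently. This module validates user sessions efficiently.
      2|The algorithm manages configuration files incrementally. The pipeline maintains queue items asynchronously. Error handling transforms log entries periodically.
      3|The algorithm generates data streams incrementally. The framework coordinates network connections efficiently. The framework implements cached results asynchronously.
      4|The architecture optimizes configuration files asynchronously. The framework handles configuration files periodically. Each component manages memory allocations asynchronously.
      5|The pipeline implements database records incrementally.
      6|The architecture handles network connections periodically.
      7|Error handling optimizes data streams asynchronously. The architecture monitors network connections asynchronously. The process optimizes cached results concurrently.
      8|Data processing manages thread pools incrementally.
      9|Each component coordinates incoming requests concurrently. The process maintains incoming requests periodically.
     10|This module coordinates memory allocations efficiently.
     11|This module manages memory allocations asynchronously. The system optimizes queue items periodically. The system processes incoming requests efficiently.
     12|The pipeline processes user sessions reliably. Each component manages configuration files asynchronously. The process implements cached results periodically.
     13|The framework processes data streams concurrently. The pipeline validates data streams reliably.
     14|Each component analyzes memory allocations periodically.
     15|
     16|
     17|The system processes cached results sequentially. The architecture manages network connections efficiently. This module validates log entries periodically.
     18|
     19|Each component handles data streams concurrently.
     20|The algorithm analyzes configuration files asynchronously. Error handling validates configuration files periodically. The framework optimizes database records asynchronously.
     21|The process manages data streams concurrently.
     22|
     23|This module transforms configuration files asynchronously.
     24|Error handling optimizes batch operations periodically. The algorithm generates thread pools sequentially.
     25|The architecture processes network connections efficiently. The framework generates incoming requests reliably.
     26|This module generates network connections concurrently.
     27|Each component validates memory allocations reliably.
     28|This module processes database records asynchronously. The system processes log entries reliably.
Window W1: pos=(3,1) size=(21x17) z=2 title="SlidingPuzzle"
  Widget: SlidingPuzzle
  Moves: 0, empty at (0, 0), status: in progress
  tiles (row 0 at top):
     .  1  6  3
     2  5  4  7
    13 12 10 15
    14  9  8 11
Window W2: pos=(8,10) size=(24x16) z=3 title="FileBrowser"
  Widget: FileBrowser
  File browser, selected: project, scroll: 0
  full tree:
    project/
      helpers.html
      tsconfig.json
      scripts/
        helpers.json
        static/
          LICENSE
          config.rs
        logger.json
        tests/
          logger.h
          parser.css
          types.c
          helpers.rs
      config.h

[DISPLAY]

───┏━━━━━━━━━━━━━━━━━━━━━━┓─────────┨
 14┃ FileBrowser          ┃sessions▲┃
───┠──────────────────────┨guration█┃
ove┃> [-] project/        ┃a stream░┃
   ┃    helpers.html      ┃configur░┃
   ┃    tsconfig.json     ┃abase re░┃
   ┃    [+] scripts/      ┃twork co▼┃
━━━┃    config.h          ┃━━━━━━━━━┛
   ┃                      ┃          
   ┃                      ┃          
   ┃                      ┃          
   ┃                      ┃          
   ┃                      ┃          
   ┃                      ┃          
   ┃                      ┃          


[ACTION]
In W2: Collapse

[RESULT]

───┏━━━━━━━━━━━━━━━━━━━━━━┓─────────┨
 14┃ FileBrowser          ┃sessions▲┃
───┠──────────────────────┨guration█┃
ove┃> [+] project/        ┃a stream░┃
   ┃                      ┃configur░┃
   ┃                      ┃abase re░┃
   ┃                      ┃twork co▼┃
━━━┃                      ┃━━━━━━━━━┛
   ┃                      ┃          
   ┃                      ┃          
   ┃                      ┃          
   ┃                      ┃          
   ┃                      ┃          
   ┃                      ┃          
   ┃                      ┃          


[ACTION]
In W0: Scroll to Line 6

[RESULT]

───┏━━━━━━━━━━━━━━━━━━━━━━┓─────────┨
 14┃ FileBrowser          ┃twork co▲┃
───┠──────────────────────┨ta strea█┃
ove┃> [+] project/        ┃ead pool░┃
   ┃                      ┃incoming░┃
   ┃                      ┃ory allo░┃
   ┃                      ┃allocati▼┃
━━━┃                      ┃━━━━━━━━━┛
   ┃                      ┃          
   ┃                      ┃          
   ┃                      ┃          
   ┃                      ┃          
   ┃                      ┃          
   ┃                      ┃          
   ┃                      ┃          


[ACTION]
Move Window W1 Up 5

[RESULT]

 14┏━━━━━━━━━━━━━━━━━━━━━━┓─────────┨
───┃ FileBrowser          ┃twork co▲┃
ove┠──────────────────────┨ta strea█┃
   ┃> [+] project/        ┃ead pool░┃
   ┃                      ┃incoming░┃
   ┃                      ┃ory allo░┃
━━━┃                      ┃allocati▼┃
━━━┃                      ┃━━━━━━━━━┛
   ┃                      ┃          
   ┃                      ┃          
   ┃                      ┃          
   ┃                      ┃          
   ┃                      ┃          
   ┃                      ┃          
   ┃                      ┃          


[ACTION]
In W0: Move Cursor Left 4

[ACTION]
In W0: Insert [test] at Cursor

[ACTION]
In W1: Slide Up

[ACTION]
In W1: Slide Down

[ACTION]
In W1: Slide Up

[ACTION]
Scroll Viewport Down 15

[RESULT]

   ┃                      ┃incoming░┃
   ┃                      ┃ory allo░┃
━━━┃                      ┃allocati▼┃
━━━┃                      ┃━━━━━━━━━┛
   ┃                      ┃          
   ┃                      ┃          
   ┃                      ┃          
   ┃                      ┃          
   ┃                      ┃          
   ┃                      ┃          
   ┃                      ┃          
   ┗━━━━━━━━━━━━━━━━━━━━━━┛          
                                     
                                     
                                     


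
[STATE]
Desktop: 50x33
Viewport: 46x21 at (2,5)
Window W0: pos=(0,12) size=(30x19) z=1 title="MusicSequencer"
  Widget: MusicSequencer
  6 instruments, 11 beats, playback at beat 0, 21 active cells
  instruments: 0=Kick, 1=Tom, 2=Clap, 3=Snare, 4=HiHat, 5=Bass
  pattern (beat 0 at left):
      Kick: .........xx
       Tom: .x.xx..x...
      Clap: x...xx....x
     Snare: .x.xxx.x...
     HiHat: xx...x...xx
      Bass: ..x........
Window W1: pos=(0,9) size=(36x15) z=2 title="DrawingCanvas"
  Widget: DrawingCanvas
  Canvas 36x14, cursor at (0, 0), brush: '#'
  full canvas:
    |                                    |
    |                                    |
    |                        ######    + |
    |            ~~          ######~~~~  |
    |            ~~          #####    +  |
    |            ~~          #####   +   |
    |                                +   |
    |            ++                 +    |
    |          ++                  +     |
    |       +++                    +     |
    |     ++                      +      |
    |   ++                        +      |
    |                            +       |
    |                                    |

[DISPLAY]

                                              
                                              
                                              
                                              
━━━━━━━━━━━━━━━━━━━━━━━━━━━━━━━━━┓            
DrawingCanvas                    ┃            
─────────────────────────────────┨            
                                 ┃            
                                 ┃            
                       ######    ┃            
           ~~          ######~~~~┃            
           ~~          #####    +┃            
           ~~          #####   + ┃            
                               + ┃            
           ++                 +  ┃            
         ++                  +   ┃            
      +++                    +   ┃            
    ++                      +    ┃            
━━━━━━━━━━━━━━━━━━━━━━━━━━━━━━━━━┛            
                           ┃                  
                           ┃                  


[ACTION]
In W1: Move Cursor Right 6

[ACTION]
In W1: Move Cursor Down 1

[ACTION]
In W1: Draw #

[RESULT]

                                              
                                              
                                              
                                              
━━━━━━━━━━━━━━━━━━━━━━━━━━━━━━━━━┓            
DrawingCanvas                    ┃            
─────────────────────────────────┨            
                                 ┃            
     #                           ┃            
                       ######    ┃            
           ~~          ######~~~~┃            
           ~~          #####    +┃            
           ~~          #####   + ┃            
                               + ┃            
           ++                 +  ┃            
         ++                  +   ┃            
      +++                    +   ┃            
    ++                      +    ┃            
━━━━━━━━━━━━━━━━━━━━━━━━━━━━━━━━━┛            
                           ┃                  
                           ┃                  


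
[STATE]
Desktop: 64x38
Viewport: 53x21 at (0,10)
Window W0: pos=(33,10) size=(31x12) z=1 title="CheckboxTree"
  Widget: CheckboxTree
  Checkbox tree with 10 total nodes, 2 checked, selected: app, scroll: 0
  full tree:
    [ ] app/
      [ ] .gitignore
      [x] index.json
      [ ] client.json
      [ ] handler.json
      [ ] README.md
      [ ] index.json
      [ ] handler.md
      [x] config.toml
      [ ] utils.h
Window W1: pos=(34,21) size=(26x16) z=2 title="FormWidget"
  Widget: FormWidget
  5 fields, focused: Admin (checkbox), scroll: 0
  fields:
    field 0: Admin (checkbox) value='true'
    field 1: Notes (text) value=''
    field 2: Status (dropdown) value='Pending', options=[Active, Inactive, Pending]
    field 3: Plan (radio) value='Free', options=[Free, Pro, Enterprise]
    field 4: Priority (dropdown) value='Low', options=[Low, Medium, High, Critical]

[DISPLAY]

                                 ┏━━━━━━━━━━━━━━━━━━━
                                 ┃ CheckboxTree      
                                 ┠───────────────────
                                 ┃>[-] app/          
                                 ┃   [ ] .gitignore  
                                 ┃   [x] index.json  
                                 ┃   [ ] client.json 
                                 ┃   [ ] handler.json
                                 ┃   [ ] README.md   
                                 ┃   [ ] index.json  
                                 ┃   [ ] handler.md  
                                 ┗┏━━━━━━━━━━━━━━━━━━
                                  ┃ FormWidget       
                                  ┠──────────────────
                                  ┃> Admin:      [x] 
                                  ┃  Notes:      [   
                                  ┃  Status:     [Pen
                                  ┃  Plan:       (●) 
                                  ┃  Priority:   [Low
                                  ┃                  
                                  ┃                  


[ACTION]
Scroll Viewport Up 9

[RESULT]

                                                     
                                                     
                                                     
                                                     
                                                     
                                                     
                                                     
                                                     
                                                     
                                 ┏━━━━━━━━━━━━━━━━━━━
                                 ┃ CheckboxTree      
                                 ┠───────────────────
                                 ┃>[-] app/          
                                 ┃   [ ] .gitignore  
                                 ┃   [x] index.json  
                                 ┃   [ ] client.json 
                                 ┃   [ ] handler.json
                                 ┃   [ ] README.md   
                                 ┃   [ ] index.json  
                                 ┃   [ ] handler.md  
                                 ┗┏━━━━━━━━━━━━━━━━━━


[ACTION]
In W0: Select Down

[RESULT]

                                                     
                                                     
                                                     
                                                     
                                                     
                                                     
                                                     
                                                     
                                                     
                                 ┏━━━━━━━━━━━━━━━━━━━
                                 ┃ CheckboxTree      
                                 ┠───────────────────
                                 ┃ [-] app/          
                                 ┃>  [ ] .gitignore  
                                 ┃   [x] index.json  
                                 ┃   [ ] client.json 
                                 ┃   [ ] handler.json
                                 ┃   [ ] README.md   
                                 ┃   [ ] index.json  
                                 ┃   [ ] handler.md  
                                 ┗┏━━━━━━━━━━━━━━━━━━


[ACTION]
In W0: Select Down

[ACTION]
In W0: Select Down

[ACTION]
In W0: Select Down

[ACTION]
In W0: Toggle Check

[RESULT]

                                                     
                                                     
                                                     
                                                     
                                                     
                                                     
                                                     
                                                     
                                                     
                                 ┏━━━━━━━━━━━━━━━━━━━
                                 ┃ CheckboxTree      
                                 ┠───────────────────
                                 ┃ [-] app/          
                                 ┃   [ ] .gitignore  
                                 ┃   [x] index.json  
                                 ┃   [ ] client.json 
                                 ┃>  [x] handler.json
                                 ┃   [ ] README.md   
                                 ┃   [ ] index.json  
                                 ┃   [ ] handler.md  
                                 ┗┏━━━━━━━━━━━━━━━━━━
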